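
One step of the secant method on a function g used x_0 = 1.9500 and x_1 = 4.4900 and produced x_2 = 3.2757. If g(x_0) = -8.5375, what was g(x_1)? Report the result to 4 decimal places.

The secant line through (1.9500, -8.5375) and (4.4900, g(x_1)) crosses zero at x_2 = 3.2757.
So (1.9500, -8.5375), (4.4900, g(x_1)), (3.2757, 0) are collinear:
g(x_1) = -8.5375 · (4.4900 − 3.2757) / (1.9500 − 3.2757) = -8.5375 · (1.214300)/(-1.325700) = 7.820085

7.8201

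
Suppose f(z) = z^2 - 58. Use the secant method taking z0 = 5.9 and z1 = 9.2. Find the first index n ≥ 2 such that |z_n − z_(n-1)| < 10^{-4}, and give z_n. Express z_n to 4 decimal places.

n = 6, z_n = 7.6158

f(5.9) = -23.190000, f(9.2) = 26.640000
z2 = 9.200000 − 26.640000·(3.300000)/(49.830000) = 7.435762;  |Δ| = 1.764238
f(7.435762) = -2.709450
z3 = 7.435762 − (-2.709450)·(-1.764238)/(-29.349450) = 7.598631;  |Δ| = 0.162869
f(7.598631) = -0.260813
z4 = 7.598631 − (-0.260813)·(0.162869)/(2.448636) = 7.615978;  |Δ| = 0.017348
f(7.615978) = 0.003126
z5 = 7.615978 − 0.003126·(0.017348)/(0.263940) = 7.615773;  |Δ| = 0.000205
f(7.615773) = -0.000004
z6 = 7.615773 − (-0.000004)·(-0.000205)/(-0.003130) = 7.615773;  |Δ| = 0.000000
|z6 − z5| = 0.000000 < 10^{-4}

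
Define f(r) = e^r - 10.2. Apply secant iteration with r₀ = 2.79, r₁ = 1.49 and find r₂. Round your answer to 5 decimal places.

f(2.79) = 6.0810198, f(1.49) = -5.7629045
r₂ = 1.4900000 − (-5.7629045)·(1.4900000 − 2.7900000) / (-5.7629045 − 6.0810198) = 1.4900000 − (7.4917758)/(-11.8439243) = 2.1225417

2.12254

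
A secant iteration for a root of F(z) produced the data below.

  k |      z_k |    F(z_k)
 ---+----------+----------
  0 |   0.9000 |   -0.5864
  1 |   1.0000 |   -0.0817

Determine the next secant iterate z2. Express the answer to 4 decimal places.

1.0162

z2 = 1.0000 − (-0.0817)·(1.0000 − 0.9000) / (-0.0817 − (-0.5864))
   = 1.0000 − (-0.008170)/(0.504700) = 1.016188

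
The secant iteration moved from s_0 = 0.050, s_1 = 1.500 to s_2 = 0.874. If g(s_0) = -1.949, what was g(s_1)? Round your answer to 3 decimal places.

1.481

The secant line through (0.050, -1.949) and (1.500, g(s_1)) crosses zero at s_2 = 0.874.
So (0.050, -1.949), (1.500, g(s_1)), (0.874, 0) are collinear:
g(s_1) = -1.949 · (1.500 − 0.874) / (0.050 − 0.874) = -1.949 · (0.62600)/(-0.82400) = 1.48067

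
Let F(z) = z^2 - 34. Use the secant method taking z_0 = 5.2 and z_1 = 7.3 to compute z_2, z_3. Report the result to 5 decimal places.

5.75680, 5.82261

F(5.2) = -6.9600000, F(7.3) = 19.2900000
z_2 = 7.3000000 − 19.2900000·(7.3000000 − 5.2000000) / (19.2900000 − (-6.9600000)) = 7.3000000 − (40.5090000)/(26.2500000) = 5.7568000
F(5.7568000) = -0.8592538
z_3 = 5.7568000 − (-0.8592538)·(5.7568000 − 7.3000000) / (-0.8592538 − 19.2900000) = 5.7568000 − (1.3260004)/(-20.1492538) = 5.8226089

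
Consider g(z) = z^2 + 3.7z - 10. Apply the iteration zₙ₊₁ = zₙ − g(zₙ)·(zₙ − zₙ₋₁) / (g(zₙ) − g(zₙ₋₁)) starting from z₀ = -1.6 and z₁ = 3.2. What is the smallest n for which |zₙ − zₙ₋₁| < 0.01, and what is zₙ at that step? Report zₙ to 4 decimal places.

n = 6, zₙ = 1.8137

g(-1.6) = -13.360000, g(3.2) = 12.080000
z₂ = 3.200000 − 12.080000·(4.800000)/(25.440000) = 0.920755;  |Δ| = 2.279245
g(0.920755) = -5.745418
z₃ = 0.920755 − (-5.745418)·(-2.279245)/(-17.825418) = 1.655392;  |Δ| = 0.734637
g(1.655392) = -1.134727
z₄ = 1.655392 − (-1.134727)·(0.734637)/(4.610692) = 1.836192;  |Δ| = 0.180800
g(1.836192) = 0.165511
z₅ = 1.836192 − 0.165511·(0.180800)/(1.300238) = 1.813177;  |Δ| = 0.023015
g(1.813177) = -0.003631
z₆ = 1.813177 − (-0.003631)·(-0.023015)/(-0.169142) = 1.813672;  |Δ| = 0.000494
|z₆ − z₅| = 0.000494 < 0.01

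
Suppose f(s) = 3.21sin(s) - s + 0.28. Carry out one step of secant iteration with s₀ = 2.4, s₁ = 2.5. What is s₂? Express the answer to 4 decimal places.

2.4139

f(2.4) = 0.048237, f(2.5) = -0.298904
s₂ = 2.500000 − (-0.298904)·(2.500000 − 2.400000) / (-0.298904 − 0.048237) = 2.500000 − (-0.029890)/(-0.347141) = 2.413895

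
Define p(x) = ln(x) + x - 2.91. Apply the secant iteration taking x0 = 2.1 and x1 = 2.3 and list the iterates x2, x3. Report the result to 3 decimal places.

2.147, 2.146

p(2.1) = -0.06806, p(2.3) = 0.22291
x2 = 2.30000 − 0.22291·(2.30000 − 2.10000) / (0.22291 − (-0.06806)) = 2.30000 − (0.04458)/(0.29097) = 2.14678
p(2.14678) = 0.00075
x3 = 2.14678 − 0.00075·(2.14678 − 2.30000) / (0.00075 − 0.22291) = 2.14678 − (-0.00012)/(-0.22216) = 2.14626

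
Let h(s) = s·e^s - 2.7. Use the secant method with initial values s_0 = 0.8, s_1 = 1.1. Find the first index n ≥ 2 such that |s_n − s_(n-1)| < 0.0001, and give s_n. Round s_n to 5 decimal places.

n = 5, s_n = 0.99663

h(0.8) = -0.9195673, h(1.1) = 0.6045826
s_2 = 1.1000000 − 0.6045826·(0.3000000)/(1.5241499) = 0.9809994;  |Δ| = 0.1190006
h(0.9809994) = -0.0835566
s_3 = 0.9809994 − (-0.0835566)·(-0.1190006)/(-0.6881392) = 0.9954489;  |Δ| = 0.0144495
h(0.9954489) = -0.0063762
s_4 = 0.9954489 − (-0.0063762)·(0.0144495)/(0.0771804) = 0.9966426;  |Δ| = 0.0011937
h(0.9966426) = 0.0000752
s_5 = 0.9966426 − 0.0000752·(0.0011937)/(0.0064515) = 0.9966287;  |Δ| = 0.0000139
|s_5 − s_4| = 0.0000139 < 0.0001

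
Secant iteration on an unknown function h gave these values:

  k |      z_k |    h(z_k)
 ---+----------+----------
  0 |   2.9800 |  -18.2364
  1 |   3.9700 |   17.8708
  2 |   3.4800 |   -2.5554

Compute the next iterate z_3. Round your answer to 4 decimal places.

3.5413

z_3 = 3.4800 − (-2.5554)·(3.4800 − 3.9700) / (-2.5554 − 17.8708)
   = 3.4800 − (1.252146)/(-20.426200) = 3.541301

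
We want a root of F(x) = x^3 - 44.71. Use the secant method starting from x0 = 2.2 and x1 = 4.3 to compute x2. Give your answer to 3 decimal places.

F(2.2) = -34.06200, F(4.3) = 34.79700
x2 = 4.30000 − 34.79700·(4.30000 − 2.20000) / (34.79700 − (-34.06200)) = 4.30000 − (73.07370)/(68.85900) = 3.23879

3.239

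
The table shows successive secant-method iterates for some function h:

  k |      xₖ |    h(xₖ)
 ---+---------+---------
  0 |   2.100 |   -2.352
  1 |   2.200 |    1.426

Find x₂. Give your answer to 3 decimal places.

2.162

x₂ = 2.200 − 1.426·(2.200 − 2.100) / (1.426 − (-2.352))
   = 2.200 − (0.14260)/(3.77800) = 2.16226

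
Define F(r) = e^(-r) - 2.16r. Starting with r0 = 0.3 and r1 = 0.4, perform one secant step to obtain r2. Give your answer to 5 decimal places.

F(0.3) = 0.0928182, F(0.4) = -0.1936800
r2 = 0.4000000 − (-0.1936800)·(0.4000000 − 0.3000000) / (-0.1936800 − 0.0928182) = 0.4000000 − (-0.0193680)/(-0.2864982) = 0.3323975

0.33240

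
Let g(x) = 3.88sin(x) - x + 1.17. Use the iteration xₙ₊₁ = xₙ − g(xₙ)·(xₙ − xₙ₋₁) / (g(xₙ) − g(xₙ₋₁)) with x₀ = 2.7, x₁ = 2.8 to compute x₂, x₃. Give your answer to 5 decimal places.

2.72797, 2.72830

g(2.7) = 0.1282339, g(2.8) = -0.3302460
x₂ = 2.8000000 − (-0.3302460)·(2.8000000 − 2.7000000) / (-0.3302460 − 0.1282339) = 2.8000000 − (-0.0330246)/(-0.4584799) = 2.7279694
g(2.7279694) = 0.0015178
x₃ = 2.7279694 − 0.0015178·(2.7279694 − 2.8000000) / (0.0015178 − (-0.3302460)) = 2.7279694 − (-0.0001093)/(0.3317638) = 2.7282989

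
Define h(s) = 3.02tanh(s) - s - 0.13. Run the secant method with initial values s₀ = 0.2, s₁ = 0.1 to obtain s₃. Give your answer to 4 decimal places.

h(0.2) = 0.266073, h(0.1) = 0.070997
s₂ = 0.100000 − 0.070997·(0.100000 − 0.200000) / (0.070997 − 0.266073) = 0.100000 − (-0.007100)/(-0.195076) = 0.063605
h(0.063605) = -0.001776
s₃ = 0.063605 − (-0.001776)·(0.063605 − 0.100000) / (-0.001776 − 0.070997) = 0.063605 − (0.000065)/(-0.072773) = 0.064493

0.0645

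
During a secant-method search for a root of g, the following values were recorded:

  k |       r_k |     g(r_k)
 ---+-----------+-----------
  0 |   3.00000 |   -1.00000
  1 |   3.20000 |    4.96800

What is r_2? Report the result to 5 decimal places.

3.03351

r_2 = 3.20000 − 4.96800·(3.20000 − 3.00000) / (4.96800 − (-1.00000))
   = 3.20000 − (0.9936000)/(5.9680000) = 3.0335121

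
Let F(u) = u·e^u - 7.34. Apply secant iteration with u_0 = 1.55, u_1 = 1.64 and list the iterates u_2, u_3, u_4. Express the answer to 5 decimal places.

F(1.55) = -0.0372212, F(1.64) = 1.1144780
u_2 = 1.6400000 − 1.1144780·(1.6400000 − 1.5500000) / (1.1144780 − (-0.0372212)) = 1.6400000 − (0.1003030)/(1.1516992) = 1.5529087
F(1.5529087) = -0.0022049
u_3 = 1.5529087 − (-0.0022049)·(1.5529087 − 1.6400000) / (-0.0022049 − 1.1144780) = 1.5529087 − (0.0001920)/(-1.1166829) = 1.5530806
F(1.5530806) = -0.0001303
u_4 = 1.5530806 − (-0.0001303)·(1.5530806 − 1.5529087) / (-0.0001303 − (-0.0022049)) = 1.5530806 − (0.0000000)/(0.0020747) = 1.5530914

1.55291, 1.55308, 1.55309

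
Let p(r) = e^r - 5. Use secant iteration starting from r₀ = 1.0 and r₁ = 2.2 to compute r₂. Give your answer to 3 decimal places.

1.434

p(1.0) = -2.28172, p(2.2) = 4.02501
r₂ = 2.20000 − 4.02501·(2.20000 − 1.00000) / (4.02501 − (-2.28172)) = 2.20000 − (4.83002)/(6.30673) = 1.43415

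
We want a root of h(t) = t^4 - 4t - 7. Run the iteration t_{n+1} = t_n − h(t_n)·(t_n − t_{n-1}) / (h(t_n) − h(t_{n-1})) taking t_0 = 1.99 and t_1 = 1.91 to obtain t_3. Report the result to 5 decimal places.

1.96320

h(1.99) = 0.7223920, h(1.91) = -1.3313664
t_2 = 1.9100000 − (-1.3313664)·(1.9100000 − 1.9900000) / (-1.3313664 − 0.7223920) = 1.9100000 − (0.1065093)/(-2.0537584) = 1.9618607
h(1.9618607) = -0.0334320
t_3 = 1.9618607 − (-0.0334320)·(1.9618607 − 1.9100000) / (-0.0334320 − (-1.3313664)) = 1.9618607 − (-0.0017338)/(1.2979344) = 1.9631965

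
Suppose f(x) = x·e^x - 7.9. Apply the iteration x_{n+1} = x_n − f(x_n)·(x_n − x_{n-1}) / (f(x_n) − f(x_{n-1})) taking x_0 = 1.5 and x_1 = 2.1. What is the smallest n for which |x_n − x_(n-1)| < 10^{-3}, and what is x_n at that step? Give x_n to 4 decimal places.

f(1.5) = -1.177466, f(2.1) = 9.248957
x_2 = 2.100000 − 9.248957·(0.600000)/(10.426423) = 1.567759;  |Δ| = 0.532241
f(1.567759) = -0.381207
x_3 = 1.567759 − (-0.381207)·(-0.532241)/(-9.630164) = 1.588827;  |Δ| = 0.021069
f(1.588827) = -0.117922
x_4 = 1.588827 − (-0.117922)·(0.021069)/(0.263285) = 1.598264;  |Δ| = 0.009436
f(1.598264) = 0.002518
x_5 = 1.598264 − 0.002518·(0.009436)/(0.120440) = 1.598066;  |Δ| = 0.000197
|x_5 − x_4| = 0.000197 < 10^{-3}

n = 5, x_n = 1.5981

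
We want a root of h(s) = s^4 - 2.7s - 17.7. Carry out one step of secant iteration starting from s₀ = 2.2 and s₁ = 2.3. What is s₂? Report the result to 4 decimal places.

2.2050

h(2.2) = -0.214400, h(2.3) = 4.074100
s₂ = 2.300000 − 4.074100·(2.300000 − 2.200000) / (4.074100 − (-0.214400)) = 2.300000 − (0.407410)/(4.288500) = 2.204999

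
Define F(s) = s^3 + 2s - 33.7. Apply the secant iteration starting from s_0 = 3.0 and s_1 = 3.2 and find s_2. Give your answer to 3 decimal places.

F(3.0) = -0.70000, F(3.2) = 5.46800
s_2 = 3.20000 − 5.46800·(3.20000 − 3.00000) / (5.46800 − (-0.70000)) = 3.20000 − (1.09360)/(6.16800) = 3.02270

3.023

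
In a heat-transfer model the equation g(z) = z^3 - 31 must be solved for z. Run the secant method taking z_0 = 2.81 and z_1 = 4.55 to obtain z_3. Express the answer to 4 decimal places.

3.1004

g(2.81) = -8.811959, g(4.55) = 63.196375
z_2 = 4.550000 − 63.196375·(4.550000 − 2.810000) / (63.196375 − (-8.811959)) = 4.550000 − (109.961692)/(72.008334) = 3.022931
g(3.022931) = -3.376118
z_3 = 3.022931 − (-3.376118)·(3.022931 − 4.550000) / (-3.376118 − 63.196375) = 3.022931 − (5.155565)/(-66.572493) = 3.100374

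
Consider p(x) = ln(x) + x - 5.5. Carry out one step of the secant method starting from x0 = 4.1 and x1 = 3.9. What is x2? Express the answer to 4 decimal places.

p(4.1) = 0.010987, p(3.9) = -0.239023
x2 = 3.900000 − (-0.239023)·(3.900000 − 4.100000) / (-0.239023 − 0.010987) = 3.900000 − (0.047805)/(-0.250010) = 4.091211

4.0912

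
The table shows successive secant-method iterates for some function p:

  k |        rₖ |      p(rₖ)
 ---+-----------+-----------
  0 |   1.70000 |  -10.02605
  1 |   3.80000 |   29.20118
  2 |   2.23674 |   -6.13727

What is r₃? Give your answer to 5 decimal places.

2.50823

r₃ = 2.23674 − (-6.13727)·(2.23674 − 3.80000) / (-6.13727 − 29.20118)
   = 2.23674 − (9.5941487)/(-35.3384500) = 2.5082332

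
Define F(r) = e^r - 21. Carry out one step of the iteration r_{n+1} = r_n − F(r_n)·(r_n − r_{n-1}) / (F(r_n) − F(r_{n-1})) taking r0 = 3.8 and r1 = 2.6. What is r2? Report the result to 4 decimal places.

F(3.8) = 23.701184, F(2.6) = -7.536262
r2 = 2.600000 − (-7.536262)·(2.600000 − 3.800000) / (-7.536262 − 23.701184) = 2.600000 − (9.043514)/(-31.237446) = 2.889509

2.8895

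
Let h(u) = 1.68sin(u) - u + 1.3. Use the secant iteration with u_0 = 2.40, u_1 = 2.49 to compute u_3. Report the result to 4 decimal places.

h(2.40) = 0.034778, h(2.49) = -0.171158
u_2 = 2.490000 − (-0.171158)·(2.490000 − 2.400000) / (-0.171158 − 0.034778) = 2.490000 − (-0.015404)/(-0.205936) = 2.415199
h(2.415199) = 0.000620
u_3 = 2.415199 − 0.000620·(2.415199 − 2.490000) / (0.000620 − (-0.171158)) = 2.415199 − (-0.000046)/(0.171778) = 2.415469

2.4155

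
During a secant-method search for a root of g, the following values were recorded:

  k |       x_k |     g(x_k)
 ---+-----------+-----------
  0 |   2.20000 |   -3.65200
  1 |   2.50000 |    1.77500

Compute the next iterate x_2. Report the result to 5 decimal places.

2.40188

x_2 = 2.50000 − 1.77500·(2.50000 − 2.20000) / (1.77500 − (-3.65200))
   = 2.50000 − (0.5325000)/(5.4270000) = 2.4018795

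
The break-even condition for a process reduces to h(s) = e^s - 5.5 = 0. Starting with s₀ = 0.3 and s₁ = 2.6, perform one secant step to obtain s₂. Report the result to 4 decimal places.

h(0.3) = -4.150141, h(2.6) = 7.963738
s₂ = 2.600000 − 7.963738·(2.600000 − 0.300000) / (7.963738 − (-4.150141)) = 2.600000 − (18.316597)/(12.113879) = 1.087966

1.0880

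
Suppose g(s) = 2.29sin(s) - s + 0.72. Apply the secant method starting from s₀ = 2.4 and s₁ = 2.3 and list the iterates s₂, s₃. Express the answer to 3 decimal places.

g(2.4) = -0.13319, g(2.3) = 0.12766
s₂ = 2.30000 − 0.12766·(2.30000 − 2.40000) / (0.12766 − (-0.13319)) = 2.30000 − (-0.01277)/(0.26085) = 2.34894
g(2.34894) = 0.00204
s₃ = 2.34894 − 0.00204·(2.34894 − 2.30000) / (0.00204 − 0.12766) = 2.34894 − (0.00010)/(-0.12563) = 2.34973

2.349, 2.350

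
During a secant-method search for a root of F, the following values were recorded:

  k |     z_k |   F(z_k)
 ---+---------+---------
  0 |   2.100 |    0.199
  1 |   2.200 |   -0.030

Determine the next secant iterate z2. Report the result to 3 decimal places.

z2 = 2.200 − (-0.030)·(2.200 − 2.100) / (-0.030 − 0.199)
   = 2.200 − (-0.00300)/(-0.22900) = 2.18690

2.187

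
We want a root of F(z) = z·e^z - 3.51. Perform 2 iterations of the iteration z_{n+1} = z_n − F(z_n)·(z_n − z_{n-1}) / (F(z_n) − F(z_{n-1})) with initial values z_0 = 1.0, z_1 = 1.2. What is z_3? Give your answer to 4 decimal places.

1.1315

F(1.0) = -0.791718, F(1.2) = 0.474140
z_2 = 1.200000 − 0.474140·(1.200000 − 1.000000) / (0.474140 − (-0.791718)) = 1.200000 − (0.094828)/(1.265858) = 1.125088
F(1.125088) = -0.044180
z_3 = 1.125088 − (-0.044180)·(1.125088 − 1.200000) / (-0.044180 − 0.474140) = 1.125088 − (0.003310)/(-0.518321) = 1.131473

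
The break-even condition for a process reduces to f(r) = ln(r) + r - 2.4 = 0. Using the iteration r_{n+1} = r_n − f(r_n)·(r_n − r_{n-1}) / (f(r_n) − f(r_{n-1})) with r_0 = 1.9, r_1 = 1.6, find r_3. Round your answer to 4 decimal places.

1.8079

f(1.9) = 0.141854, f(1.6) = -0.329996
r_2 = 1.600000 − (-0.329996)·(1.600000 − 1.900000) / (-0.329996 − 0.141854) = 1.600000 − (0.098999)/(-0.471850) = 1.809810
f(1.809810) = 0.003032
r_3 = 1.809810 − 0.003032·(1.809810 − 1.600000) / (0.003032 − (-0.329996)) = 1.809810 − (0.000636)/(0.333028) = 1.807900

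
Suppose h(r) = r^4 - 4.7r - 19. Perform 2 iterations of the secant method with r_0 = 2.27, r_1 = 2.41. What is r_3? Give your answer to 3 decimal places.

h(2.27) = -3.11662, h(2.41) = 3.40703
r_2 = 2.41000 − 3.40703·(2.41000 − 2.27000) / (3.40703 − (-3.11662)) = 2.41000 − (0.47698)/(6.52365) = 2.33688
h(2.33688) = -0.16055
r_3 = 2.33688 − (-0.16055)·(2.33688 − 2.41000) / (-0.16055 − 3.40703) = 2.33688 − (0.01174)/(-3.56757) = 2.34017

2.340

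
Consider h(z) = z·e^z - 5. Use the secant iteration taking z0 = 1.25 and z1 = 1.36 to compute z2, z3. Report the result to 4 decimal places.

h(1.25) = -0.637071, h(1.36) = 0.298823
z2 = 1.360000 − 0.298823·(1.360000 − 1.250000) / (0.298823 − (-0.637071)) = 1.360000 − (0.032871)/(0.935894) = 1.324878
h(1.324878) = -0.016172
z3 = 1.324878 − (-0.016172)·(1.324878 − 1.360000) / (-0.016172 − 0.298823) = 1.324878 − (0.000568)/(-0.314995) = 1.326681

1.3249, 1.3267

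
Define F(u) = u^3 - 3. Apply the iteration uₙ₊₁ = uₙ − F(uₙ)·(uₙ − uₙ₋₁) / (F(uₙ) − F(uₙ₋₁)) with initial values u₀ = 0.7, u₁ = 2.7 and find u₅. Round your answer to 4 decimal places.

F(0.7) = -2.657000, F(2.7) = 16.683000
u₂ = 2.700000 − 16.683000·(2.700000 − 0.700000) / (16.683000 − (-2.657000)) = 2.700000 − (33.366000)/(19.340000) = 0.974767
F(0.974767) = -2.073804
u₃ = 0.974767 − (-2.073804)·(0.974767 − 2.700000) / (-2.073804 − 16.683000) = 0.974767 − (3.577794)/(-18.756804) = 1.165514
F(1.165514) = -1.416740
u₄ = 1.165514 − (-1.416740)·(1.165514 − 0.974767) / (-1.416740 − (-2.073804)) = 1.165514 − (-0.270238)/(0.657064) = 1.576795
F(1.576795) = 0.920358
u₅ = 1.576795 − 0.920358·(1.576795 − 1.165514) / (0.920358 − (-1.416740)) = 1.576795 − (0.378526)/(2.337098) = 1.414831

1.4148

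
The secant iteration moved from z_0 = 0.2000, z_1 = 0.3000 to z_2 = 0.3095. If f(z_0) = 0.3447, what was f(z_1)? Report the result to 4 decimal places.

The secant line through (0.2000, 0.3447) and (0.3000, f(z_1)) crosses zero at z_2 = 0.3095.
So (0.2000, 0.3447), (0.3000, f(z_1)), (0.3095, 0) are collinear:
f(z_1) = 0.3447 · (0.3000 − 0.3095) / (0.2000 − 0.3095) = 0.3447 · (-0.009500)/(-0.109500) = 0.029905

0.0299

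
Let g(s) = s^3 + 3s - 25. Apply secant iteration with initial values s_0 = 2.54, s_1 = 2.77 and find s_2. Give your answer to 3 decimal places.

g(2.54) = -0.99294, g(2.77) = 4.56393
s_2 = 2.77000 − 4.56393·(2.77000 − 2.54000) / (4.56393 − (-0.99294)) = 2.77000 − (1.04970)/(5.55687) = 2.58110

2.581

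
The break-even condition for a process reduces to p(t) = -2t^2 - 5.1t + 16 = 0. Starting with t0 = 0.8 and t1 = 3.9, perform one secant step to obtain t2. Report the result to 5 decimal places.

1.53379

p(0.8) = 10.6400000, p(3.9) = -34.3100000
t2 = 3.9000000 − (-34.3100000)·(3.9000000 − 0.8000000) / (-34.3100000 − 10.6400000) = 3.9000000 − (-106.3610000)/(-44.9500000) = 1.5337931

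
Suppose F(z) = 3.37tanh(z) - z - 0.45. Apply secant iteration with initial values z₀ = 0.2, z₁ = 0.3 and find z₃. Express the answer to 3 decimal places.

0.193

F(0.2) = 0.01515, F(0.3) = 0.23172
z₂ = 0.30000 − 0.23172·(0.30000 − 0.20000) / (0.23172 − 0.01515) = 0.30000 − (0.02317)/(0.21657) = 0.19300
F(0.19300) = -0.00054
z₃ = 0.19300 − (-0.00054)·(0.19300 − 0.30000) / (-0.00054 − 0.23172) = 0.19300 − (0.00006)/(-0.23227) = 0.19325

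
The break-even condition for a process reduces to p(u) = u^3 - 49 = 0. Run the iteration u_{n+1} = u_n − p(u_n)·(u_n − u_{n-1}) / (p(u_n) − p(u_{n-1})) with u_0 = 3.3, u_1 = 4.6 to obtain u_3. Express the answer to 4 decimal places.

p(3.3) = -13.063000, p(4.6) = 48.336000
u_2 = 4.600000 − 48.336000·(4.600000 − 3.300000) / (48.336000 − (-13.063000)) = 4.600000 − (62.836800)/(61.399000) = 3.576583
p(3.576583) = -3.248556
u_3 = 3.576583 − (-3.248556)·(3.576583 − 4.600000) / (-3.248556 − 48.336000) = 3.576583 − (3.324628)/(-51.584556) = 3.641033

3.6410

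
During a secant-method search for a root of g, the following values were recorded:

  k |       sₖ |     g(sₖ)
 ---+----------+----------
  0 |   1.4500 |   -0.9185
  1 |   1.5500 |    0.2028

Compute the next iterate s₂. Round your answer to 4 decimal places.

s₂ = 1.5500 − 0.2028·(1.5500 − 1.4500) / (0.2028 − (-0.9185))
   = 1.5500 − (0.020280)/(1.121300) = 1.531914

1.5319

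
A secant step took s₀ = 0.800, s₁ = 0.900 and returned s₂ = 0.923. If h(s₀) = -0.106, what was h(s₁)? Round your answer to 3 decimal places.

The secant line through (0.800, -0.106) and (0.900, h(s₁)) crosses zero at s₂ = 0.923.
So (0.800, -0.106), (0.900, h(s₁)), (0.923, 0) are collinear:
h(s₁) = -0.106 · (0.900 − 0.923) / (0.800 − 0.923) = -0.106 · (-0.02300)/(-0.12300) = -0.01982

-0.020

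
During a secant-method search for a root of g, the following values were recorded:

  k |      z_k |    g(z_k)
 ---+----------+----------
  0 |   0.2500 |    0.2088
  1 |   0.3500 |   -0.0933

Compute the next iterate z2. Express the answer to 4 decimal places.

0.3191

z2 = 0.3500 − (-0.0933)·(0.3500 − 0.2500) / (-0.0933 − 0.2088)
   = 0.3500 − (-0.009330)/(-0.302100) = 0.319116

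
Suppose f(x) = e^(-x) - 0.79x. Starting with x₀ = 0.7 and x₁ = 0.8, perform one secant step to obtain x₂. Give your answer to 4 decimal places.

f(0.7) = -0.056415, f(0.8) = -0.182671
x₂ = 0.800000 − (-0.182671)·(0.800000 − 0.700000) / (-0.182671 − (-0.056415)) = 0.800000 − (-0.018267)/(-0.126256) = 0.655317

0.6553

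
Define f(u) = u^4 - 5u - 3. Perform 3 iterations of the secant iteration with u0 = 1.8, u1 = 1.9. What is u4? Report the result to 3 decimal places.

1.876

f(1.8) = -1.50240, f(1.9) = 0.53210
u2 = 1.90000 − 0.53210·(1.90000 − 1.80000) / (0.53210 − (-1.50240)) = 1.90000 − (0.05321)/(2.03450) = 1.87385
f(1.87385) = -0.04001
u3 = 1.87385 − (-0.04001)·(1.87385 − 1.90000) / (-0.04001 − 0.53210) = 1.87385 − (0.00105)/(-0.57211) = 1.87568
f(1.87568) = -0.00095
u4 = 1.87568 − (-0.00095)·(1.87568 − 1.87385) / (-0.00095 − (-0.04001)) = 1.87568 − (0.00000)/(0.03906) = 1.87572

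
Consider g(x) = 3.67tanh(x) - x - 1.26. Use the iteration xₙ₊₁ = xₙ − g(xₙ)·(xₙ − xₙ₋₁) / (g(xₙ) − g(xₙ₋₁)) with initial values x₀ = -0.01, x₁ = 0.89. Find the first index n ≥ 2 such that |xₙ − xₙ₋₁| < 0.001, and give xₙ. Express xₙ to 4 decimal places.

n = 6, xₙ = 0.5348

g(-0.01) = -1.286699, g(0.89) = 0.460815
x₂ = 0.890000 − 0.460815·(0.900000)/(1.747514) = 0.652672;  |Δ| = 0.237328
g(0.652672) = 0.191949
x₃ = 0.652672 − 0.191949·(-0.237328)/(-0.268866) = 0.483240;  |Δ| = 0.169433
g(0.483240) = -0.096017
x₄ = 0.483240 − (-0.096017)·(-0.169433)/(-0.287966) = 0.539734;  |Δ| = 0.056494
g(0.539734) = 0.008793
x₅ = 0.539734 − 0.008793·(0.056494)/(0.104810) = 0.534995;  |Δ| = 0.004740
g(0.534995) = 0.000332
x₆ = 0.534995 − 0.000332·(-0.004740)/(-0.008461) = 0.534809;  |Δ| = 0.000186
|x₆ − x₅| = 0.000186 < 0.001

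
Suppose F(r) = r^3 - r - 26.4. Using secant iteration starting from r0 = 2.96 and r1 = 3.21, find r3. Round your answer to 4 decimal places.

F(2.96) = -3.425664, F(3.21) = 3.466161
r2 = 3.210000 − 3.466161·(3.210000 − 2.960000) / (3.466161 − (-3.425664)) = 3.210000 − (0.866540)/(6.891825) = 3.084265
F(3.084265) = -0.144593
r3 = 3.084265 − (-0.144593)·(3.084265 − 3.210000) / (-0.144593 − 3.466161) = 3.084265 − (0.018180)/(-3.610754) = 3.089301

3.0893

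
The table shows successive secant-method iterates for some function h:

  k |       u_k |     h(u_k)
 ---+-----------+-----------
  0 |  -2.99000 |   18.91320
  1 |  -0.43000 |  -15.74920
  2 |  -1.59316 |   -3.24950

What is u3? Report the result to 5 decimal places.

u3 = -1.59316 − (-3.24950)·(-1.59316 − (-0.43000)) / (-3.24950 − (-15.74920))
   = -1.59316 − (3.7796884)/(12.4997000) = -1.8955423

-1.89554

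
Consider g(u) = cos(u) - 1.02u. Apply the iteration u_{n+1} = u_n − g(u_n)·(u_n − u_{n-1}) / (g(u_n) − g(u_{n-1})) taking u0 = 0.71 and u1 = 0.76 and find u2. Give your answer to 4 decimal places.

g(0.71) = 0.034162, g(0.76) = -0.050364
u2 = 0.760000 − (-0.050364)·(0.760000 − 0.710000) / (-0.050364 − 0.034162) = 0.760000 − (-0.002518)/(-0.084526) = 0.730208

0.7302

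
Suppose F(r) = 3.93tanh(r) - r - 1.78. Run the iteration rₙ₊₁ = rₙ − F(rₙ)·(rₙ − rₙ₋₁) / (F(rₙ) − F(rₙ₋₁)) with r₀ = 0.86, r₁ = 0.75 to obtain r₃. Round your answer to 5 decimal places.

0.77601

F(0.86) = 0.0962927, F(0.75) = -0.0338646
r₂ = 0.7500000 − (-0.0338646)·(0.7500000 − 0.8600000) / (-0.0338646 − 0.0962927) = 0.7500000 − (0.0037251)/(-0.1301573) = 0.7786201
F(0.7786201) = 0.0034017
r₃ = 0.7786201 − 0.0034017·(0.7786201 − 0.7500000) / (0.0034017 − (-0.0338646)) = 0.7786201 − (0.0000974)/(0.0372663) = 0.7760076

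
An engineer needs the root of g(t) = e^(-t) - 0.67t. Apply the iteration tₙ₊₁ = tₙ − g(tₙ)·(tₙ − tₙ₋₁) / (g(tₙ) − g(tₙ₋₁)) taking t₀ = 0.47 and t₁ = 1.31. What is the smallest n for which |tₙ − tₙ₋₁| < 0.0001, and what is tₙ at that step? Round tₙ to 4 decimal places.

g(0.47) = 0.310102, g(1.31) = -0.607880
t₂ = 1.310000 − (-0.607880)·(0.840000)/(-0.917982) = 0.753759;  |Δ| = 0.556241
g(0.753759) = -0.034425
t₃ = 0.753759 − (-0.034425)·(-0.556241)/(0.573455) = 0.720368;  |Δ| = 0.033391
g(0.720368) = 0.003926
t₄ = 0.720368 − 0.003926·(-0.033391)/(0.038351) = 0.723787;  |Δ| = 0.003419
g(0.723787) = -0.000025
t₅ = 0.723787 − (-0.000025)·(0.003419)/(-0.003951) = 0.723765;  |Δ| = 0.000021
|t₅ − t₄| = 0.000021 < 0.0001

n = 5, tₙ = 0.7238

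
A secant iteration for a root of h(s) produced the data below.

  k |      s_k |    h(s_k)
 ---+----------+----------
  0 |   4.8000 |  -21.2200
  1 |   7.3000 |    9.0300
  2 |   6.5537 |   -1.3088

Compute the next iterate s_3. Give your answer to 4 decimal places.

s_3 = 6.5537 − (-1.3088)·(6.5537 − 7.3000) / (-1.3088 − 9.0300)
   = 6.5537 − (0.976757)/(-10.338800) = 6.648175

6.6482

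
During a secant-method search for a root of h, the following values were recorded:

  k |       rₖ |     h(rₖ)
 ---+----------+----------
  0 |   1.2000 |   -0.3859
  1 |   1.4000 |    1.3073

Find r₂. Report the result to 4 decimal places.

1.2456

r₂ = 1.4000 − 1.3073·(1.4000 − 1.2000) / (1.3073 − (-0.3859))
   = 1.4000 − (0.261460)/(1.693200) = 1.245582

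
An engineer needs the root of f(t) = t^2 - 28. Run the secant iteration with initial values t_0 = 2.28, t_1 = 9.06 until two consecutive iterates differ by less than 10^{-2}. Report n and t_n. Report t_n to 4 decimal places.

n = 6, t_n = 5.2915

f(2.28) = -22.801600, f(9.06) = 54.083600
t_2 = 9.060000 − 54.083600·(6.780000)/(76.885200) = 4.290723;  |Δ| = 4.769277
f(4.290723) = -9.589695
t_3 = 4.290723 − (-9.589695)·(-4.769277)/(-63.673295) = 5.009013;  |Δ| = 0.718290
f(5.009013) = -2.909784
t_4 = 5.009013 − (-2.909784)·(0.718290)/(6.679911) = 5.321902;  |Δ| = 0.312889
f(5.321902) = 0.322645
t_5 = 5.321902 − 0.322645·(0.312889)/(3.232429) = 5.290671;  |Δ| = 0.031231
f(5.290671) = -0.008796
t_6 = 5.290671 − (-0.008796)·(-0.031231)/(-0.331441) = 5.291500;  |Δ| = 0.000829
|t_6 − t_5| = 0.000829 < 10^{-2}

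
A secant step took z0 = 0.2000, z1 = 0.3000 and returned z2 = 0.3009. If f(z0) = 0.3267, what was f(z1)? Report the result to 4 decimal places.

0.0029

The secant line through (0.2000, 0.3267) and (0.3000, f(z1)) crosses zero at z2 = 0.3009.
So (0.2000, 0.3267), (0.3000, f(z1)), (0.3009, 0) are collinear:
f(z1) = 0.3267 · (0.3000 − 0.3009) / (0.2000 − 0.3009) = 0.3267 · (-0.000900)/(-0.100900) = 0.002914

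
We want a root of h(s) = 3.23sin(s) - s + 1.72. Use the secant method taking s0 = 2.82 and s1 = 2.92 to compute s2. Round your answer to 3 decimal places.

h(2.82) = -0.07907, h(2.92) = -0.49010
s2 = 2.92000 − (-0.49010)·(2.92000 − 2.82000) / (-0.49010 − (-0.07907)) = 2.92000 − (-0.04901)/(-0.41103) = 2.80076

2.801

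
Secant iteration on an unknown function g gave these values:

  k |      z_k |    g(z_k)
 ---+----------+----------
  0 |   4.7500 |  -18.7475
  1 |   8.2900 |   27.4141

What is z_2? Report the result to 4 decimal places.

z_2 = 8.2900 − 27.4141·(8.2900 − 4.7500) / (27.4141 − (-18.7475))
   = 8.2900 − (97.045914)/(46.161600) = 6.187692

6.1877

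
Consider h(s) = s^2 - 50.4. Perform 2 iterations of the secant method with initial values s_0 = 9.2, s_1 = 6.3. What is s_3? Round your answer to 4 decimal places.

7.1058

h(9.2) = 34.240000, h(6.3) = -10.710000
s_2 = 6.300000 − (-10.710000)·(6.300000 − 9.200000) / (-10.710000 − 34.240000) = 6.300000 − (31.059000)/(-44.950000) = 6.990968
h(6.990968) = -1.526370
s_3 = 6.990968 − (-1.526370)·(6.990968 − 6.300000) / (-1.526370 − (-10.710000)) = 6.990968 − (-1.054672)/(9.183630) = 7.105810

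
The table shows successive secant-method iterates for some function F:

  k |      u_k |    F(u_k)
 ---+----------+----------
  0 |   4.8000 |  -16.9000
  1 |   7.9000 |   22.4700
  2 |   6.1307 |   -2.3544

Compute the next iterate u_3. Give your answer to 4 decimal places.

6.2985

u_3 = 6.1307 − (-2.3544)·(6.1307 − 7.9000) / (-2.3544 − 22.4700)
   = 6.1307 − (4.165640)/(-24.824400) = 6.298504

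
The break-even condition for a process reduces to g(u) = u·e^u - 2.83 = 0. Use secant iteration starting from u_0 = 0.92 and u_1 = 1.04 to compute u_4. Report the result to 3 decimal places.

1.020

g(0.92) = -0.52145, g(1.04) = 0.11239
u_2 = 1.04000 − 0.11239·(1.04000 − 0.92000) / (0.11239 − (-0.52145)) = 1.04000 − (0.01349)/(0.63384) = 1.01872
g(1.01872) = -0.00849
u_3 = 1.01872 − (-0.00849)·(1.01872 − 1.04000) / (-0.00849 − 0.11239) = 1.01872 − (0.00018)/(-0.12087) = 1.02022
g(1.02022) = -0.00012
u_4 = 1.02022 − (-0.00012)·(1.02022 − 1.01872) / (-0.00012 − (-0.00849)) = 1.02022 − (0.00000)/(0.00836) = 1.02024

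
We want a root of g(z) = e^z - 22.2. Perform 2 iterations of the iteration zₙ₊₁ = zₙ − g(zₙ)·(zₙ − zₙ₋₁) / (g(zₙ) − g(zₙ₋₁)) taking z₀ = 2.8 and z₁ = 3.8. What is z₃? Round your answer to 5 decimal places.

3.06989

g(2.8) = -5.7553532, g(3.8) = 22.5011845
z₂ = 3.8000000 − 22.5011845·(3.8000000 − 2.8000000) / (22.5011845 − (-5.7553532)) = 3.8000000 − (22.5011845)/(28.2565377) = 3.0036822
g(3.0036822) = -2.0403682
z₃ = 3.0036822 − (-2.0403682)·(3.0036822 − 3.8000000) / (-2.0403682 − 22.5011845) = 3.0036822 − (1.6247815)/(-24.5415527) = 3.0698875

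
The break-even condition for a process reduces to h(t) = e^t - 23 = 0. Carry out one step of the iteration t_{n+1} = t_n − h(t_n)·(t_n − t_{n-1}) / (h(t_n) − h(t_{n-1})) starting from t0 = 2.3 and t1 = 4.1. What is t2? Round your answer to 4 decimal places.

h(2.3) = -13.025818, h(4.1) = 37.340288
t2 = 4.100000 − 37.340288·(4.100000 − 2.300000) / (37.340288 − (-13.025818)) = 4.100000 − (67.212518)/(50.366105) = 2.765521

2.7655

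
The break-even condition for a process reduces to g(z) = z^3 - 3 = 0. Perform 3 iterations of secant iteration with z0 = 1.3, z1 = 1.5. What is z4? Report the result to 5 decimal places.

1.44225

g(1.3) = -0.8030000, g(1.5) = 0.3750000
z2 = 1.5000000 − 0.3750000·(1.5000000 − 1.3000000) / (0.3750000 − (-0.8030000)) = 1.5000000 − (0.0750000)/(1.1780000) = 1.4363328
g(1.4363328) = -0.0367711
z3 = 1.4363328 − (-0.0367711)·(1.4363328 − 1.5000000) / (-0.0367711 − 0.3750000) = 1.4363328 − (0.0023411)/(-0.4117711) = 1.4420182
g(1.4420182) = -0.0014433
z4 = 1.4420182 − (-0.0014433)·(1.4420182 − 1.4363328) / (-0.0014433 − (-0.0367711)) = 1.4420182 − (-0.0000082)/(0.0353277) = 1.4422505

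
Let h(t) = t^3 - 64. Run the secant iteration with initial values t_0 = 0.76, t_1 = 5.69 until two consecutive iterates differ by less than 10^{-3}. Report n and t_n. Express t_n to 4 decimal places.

n = 8, t_n = 4.0000

h(0.76) = -63.561024, h(5.69) = 120.220009
t_2 = 5.690000 − 120.220009·(4.930000)/(183.781033) = 2.465050;  |Δ| = 3.224950
h(2.465050) = -49.021194
t_3 = 2.465050 − (-49.021194)·(-3.224950)/(-169.241203) = 3.399166;  |Δ| = 0.934116
h(3.399166) = -24.724920
t_4 = 3.399166 − (-24.724920)·(0.934116)/(24.296275) = 4.349762;  |Δ| = 0.950596
h(4.349762) = 18.299358
t_5 = 4.349762 − 18.299358·(0.950596)/(43.024277) = 3.945448;  |Δ| = 0.404313
h(3.945448) = -2.582930
t_6 = 3.945448 − (-2.582930)·(-0.404313)/(-20.882287) = 3.995458;  |Δ| = 0.050010
h(3.995458) = -0.217773
t_7 = 3.995458 − (-0.217773)·(0.050010)/(2.365156) = 4.000063;  |Δ| = 0.004605
h(4.000063) = 0.003003
t_8 = 4.000063 − 0.003003·(0.004605)/(0.220776) = 4.000000;  |Δ| = 0.000063
|t_8 − t_7| = 0.000063 < 10^{-3}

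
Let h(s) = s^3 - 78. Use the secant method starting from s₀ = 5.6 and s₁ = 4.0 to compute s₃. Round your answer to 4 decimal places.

4.2775

h(5.6) = 97.616000, h(4.0) = -14.000000
s₂ = 4.000000 − (-14.000000)·(4.000000 − 5.600000) / (-14.000000 − 97.616000) = 4.000000 − (22.400000)/(-111.616000) = 4.200688
h(4.200688) = -3.875581
s₃ = 4.200688 − (-3.875581)·(4.200688 − 4.000000) / (-3.875581 − (-14.000000)) = 4.200688 − (-0.777783)/(10.124419) = 4.277511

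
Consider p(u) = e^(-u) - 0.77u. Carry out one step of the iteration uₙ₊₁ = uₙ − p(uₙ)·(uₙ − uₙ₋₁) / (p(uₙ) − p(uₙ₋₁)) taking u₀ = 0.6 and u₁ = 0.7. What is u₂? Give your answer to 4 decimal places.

p(0.6) = 0.086812, p(0.7) = -0.042415
u₂ = 0.700000 − (-0.042415)·(0.700000 − 0.600000) / (-0.042415 − 0.086812) = 0.700000 − (-0.004241)/(-0.129226) = 0.667178

0.6672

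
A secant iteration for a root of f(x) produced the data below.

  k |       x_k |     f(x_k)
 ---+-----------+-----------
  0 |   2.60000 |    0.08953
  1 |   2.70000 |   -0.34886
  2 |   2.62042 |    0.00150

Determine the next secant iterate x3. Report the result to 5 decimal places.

x3 = 2.62042 − 0.00150·(2.62042 − 2.70000) / (0.00150 − (-0.34886))
   = 2.62042 − (-0.0001194)/(0.3503600) = 2.6207607

2.62076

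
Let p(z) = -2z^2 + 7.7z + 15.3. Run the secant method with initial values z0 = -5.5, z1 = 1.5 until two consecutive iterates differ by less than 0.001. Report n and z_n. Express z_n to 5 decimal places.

p(-5.5) = -87.5500000, p(1.5) = 22.3500000
z2 = 1.5000000 − 22.3500000·(7.0000000)/(109.9000000) = 0.0764331;  |Δ| = 1.4235669
p(0.0764331) = 15.8768510
z3 = 0.0764331 − 15.8768510·(-1.4235669)/(-6.4731490) = -3.4151842;  |Δ| = 3.4916173
p(-3.4151842) = -34.3238846
z4 = -3.4151842 − (-34.3238846)·(-3.4916173)/(-50.2007356) = -1.0278513;  |Δ| = 2.3873329
p(-1.0278513) = 5.2725889
z5 = -1.0278513 − 5.2725889·(2.3873329)/(39.5964735) = -1.3457438;  |Δ| = 0.3178926
p(-1.3457438) = 1.3157195
z6 = -1.3457438 − 1.3157195·(-0.3178926)/(-3.9568695) = -1.4514480;  |Δ| = 0.1057041
p(-1.4514480) = -0.0895519
z7 = -1.4514480 − (-0.0895519)·(-0.1057041)/(-1.4052713) = -1.4447119;  |Δ| = 0.0067361
p(-1.4447119) = 0.0013333
z8 = -1.4447119 − 0.0013333·(0.0067361)/(0.0908852) = -1.4448107;  |Δ| = 0.0000988
|z8 − z7| = 0.0000988 < 0.001

n = 8, z_n = -1.44481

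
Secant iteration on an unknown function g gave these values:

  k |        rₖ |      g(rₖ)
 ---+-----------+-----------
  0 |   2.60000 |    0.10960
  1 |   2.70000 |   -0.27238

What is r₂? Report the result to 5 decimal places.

r₂ = 2.70000 − (-0.27238)·(2.70000 − 2.60000) / (-0.27238 − 0.10960)
   = 2.70000 − (-0.0272380)/(-0.3819800) = 2.6286926

2.62869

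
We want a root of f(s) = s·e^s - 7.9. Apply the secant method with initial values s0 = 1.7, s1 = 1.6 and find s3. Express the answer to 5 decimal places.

f(1.7) = 1.4057106, f(1.6) = 0.0248519
s2 = 1.6000000 − 0.0248519·(1.6000000 − 1.7000000) / (0.0248519 − 1.4057106) = 1.6000000 − (-0.0024852)/(-1.3808587) = 1.5982003
f(1.5982003) = 0.0017039
s3 = 1.5982003 − 0.0017039·(1.5982003 − 1.6000000) / (0.0017039 − 0.0248519) = 1.5982003 − (-0.0000031)/(-0.0231480) = 1.5980678

1.59807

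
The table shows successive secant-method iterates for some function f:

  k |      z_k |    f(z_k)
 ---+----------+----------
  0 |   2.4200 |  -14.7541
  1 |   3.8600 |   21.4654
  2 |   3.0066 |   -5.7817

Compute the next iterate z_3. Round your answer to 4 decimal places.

z_3 = 3.0066 − (-5.7817)·(3.0066 − 3.8600) / (-5.7817 − 21.4654)
   = 3.0066 − (4.934103)/(-27.247100) = 3.187687

3.1877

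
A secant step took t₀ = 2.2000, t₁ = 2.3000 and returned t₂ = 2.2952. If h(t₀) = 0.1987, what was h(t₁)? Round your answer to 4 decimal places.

The secant line through (2.2000, 0.1987) and (2.3000, h(t₁)) crosses zero at t₂ = 2.2952.
So (2.2000, 0.1987), (2.3000, h(t₁)), (2.2952, 0) are collinear:
h(t₁) = 0.1987 · (2.3000 − 2.2952) / (2.2000 − 2.2952) = 0.1987 · (0.004800)/(-0.095200) = -0.010018

-0.0100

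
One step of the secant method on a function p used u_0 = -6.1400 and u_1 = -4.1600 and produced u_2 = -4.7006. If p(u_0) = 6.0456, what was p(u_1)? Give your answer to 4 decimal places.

The secant line through (-6.1400, 6.0456) and (-4.1600, p(u_1)) crosses zero at u_2 = -4.7006.
So (-6.1400, 6.0456), (-4.1600, p(u_1)), (-4.7006, 0) are collinear:
p(u_1) = 6.0456 · (-4.1600 − (-4.7006)) / (-6.1400 − (-4.7006)) = 6.0456 · (0.540600)/(-1.439400) = -2.270565

-2.2706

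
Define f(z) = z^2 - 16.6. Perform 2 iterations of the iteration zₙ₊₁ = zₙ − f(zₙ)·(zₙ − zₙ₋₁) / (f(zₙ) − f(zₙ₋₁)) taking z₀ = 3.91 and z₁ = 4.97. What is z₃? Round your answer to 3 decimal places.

4.073

f(3.91) = -1.31190, f(4.97) = 8.10090
z₂ = 4.97000 − 8.10090·(4.97000 − 3.91000) / (8.10090 − (-1.31190)) = 4.97000 − (8.58695)/(9.41280) = 4.05774
f(4.05774) = -0.13477
z₃ = 4.05774 − (-0.13477)·(4.05774 − 4.97000) / (-0.13477 − 8.10090) = 4.05774 − (0.12295)/(-8.23567) = 4.07267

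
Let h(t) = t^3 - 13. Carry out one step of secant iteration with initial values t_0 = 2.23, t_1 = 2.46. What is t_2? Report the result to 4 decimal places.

2.3457

h(2.23) = -1.910433, h(2.46) = 1.886936
t_2 = 2.460000 − 1.886936·(2.460000 − 2.230000) / (1.886936 − (-1.910433)) = 2.460000 − (0.433995)/(3.797369) = 2.345712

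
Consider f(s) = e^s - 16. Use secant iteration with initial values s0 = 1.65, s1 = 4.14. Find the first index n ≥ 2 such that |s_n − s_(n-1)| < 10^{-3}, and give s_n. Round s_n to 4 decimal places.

n = 8, s_n = 2.7726

f(1.65) = -10.793020, f(4.14) = 46.802821
s2 = 4.140000 − 46.802821·(2.490000)/(57.595842) = 2.116607;  |Δ| = 2.023393
f(2.116607) = -7.697083
s3 = 2.116607 − (-7.697083)·(-2.023393)/(-54.499904) = 2.402373;  |Δ| = 0.285766
f(2.402373) = -4.950634
s4 = 2.402373 − (-4.950634)·(0.285766)/(2.746448) = 2.917483;  |Δ| = 0.515110
f(2.917483) = 2.494681
s5 = 2.917483 − 2.494681·(0.515110)/(7.445315) = 2.744887;  |Δ| = 0.172596
f(2.744887) = -0.437150
s6 = 2.744887 − (-0.437150)·(-0.172596)/(-2.931831) = 2.770622;  |Δ| = 0.025735
f(2.770622) = -0.031443
s7 = 2.770622 − (-0.031443)·(0.025735)/(0.405707) = 2.772616;  |Δ| = 0.001994
f(2.772616) = 0.000438
s8 = 2.772616 − 0.000438·(0.001994)/(0.031881) = 2.772589;  |Δ| = 0.000027
|s8 − s7| = 0.000027 < 10^{-3}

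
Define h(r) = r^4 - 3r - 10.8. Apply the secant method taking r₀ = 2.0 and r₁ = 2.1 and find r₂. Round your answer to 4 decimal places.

h(2.0) = -0.800000, h(2.1) = 2.348100
r₂ = 2.100000 − 2.348100·(2.100000 − 2.000000) / (2.348100 − (-0.800000)) = 2.100000 − (0.234810)/(3.148100) = 2.025412

2.0254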